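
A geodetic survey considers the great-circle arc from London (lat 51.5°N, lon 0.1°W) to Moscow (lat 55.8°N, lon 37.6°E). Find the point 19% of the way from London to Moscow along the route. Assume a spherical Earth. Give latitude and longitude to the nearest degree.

Write both endpoints as unit vectors p₁, p₂ with components (cos φ cos λ, cos φ sin λ, sin φ).
The central angle between the endpoints is δ = arccos(p₁·p₂) ≈ 0.392 rad (22.5°).
Interpolate at f = 0.19 with slerp weights a = sin((1−f)δ)/sin δ ≈ 0.817, b = sin(fδ)/sin δ ≈ 0.195.
p = a·p₁ + b·p₂ ≈ (0.595, 0.066, 0.801); φ = arcsin(p_z) ≈ 53.19°, λ = atan2(p_y, p_x) ≈ 6.32°.

≈ lat 53°N, lon 6°E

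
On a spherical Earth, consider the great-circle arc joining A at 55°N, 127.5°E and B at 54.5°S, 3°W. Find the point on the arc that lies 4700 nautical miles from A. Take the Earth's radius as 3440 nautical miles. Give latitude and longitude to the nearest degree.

≈ 1°S, 60°E

Convert each endpoint to a unit vector on the sphere (x = cos φ cos λ, y = cos φ sin λ, z = sin φ).
The central angle between the endpoints is δ = arccos(p₁·p₂) ≈ 2.653 rad (152.0°). The total great-circle distance is δ·R ≈ 2.653 × 3440 ≈ 9128 nmi, so the target fraction is f = 4700/9128 ≈ 0.515.
Interpolate at f ≈ 0.515 with slerp weights a = sin((1−f)δ)/sin δ ≈ 2.047, b = sin(fδ)/sin δ ≈ 2.088.
p = a·p₁ + b·p₂ ≈ (0.496, 0.868, -0.023); φ = arcsin(p_z) ≈ -1.31°, λ = atan2(p_y, p_x) ≈ 60.26°.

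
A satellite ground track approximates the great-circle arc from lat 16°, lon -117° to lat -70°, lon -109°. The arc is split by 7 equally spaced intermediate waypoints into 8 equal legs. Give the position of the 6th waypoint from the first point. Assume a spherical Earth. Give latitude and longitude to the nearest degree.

Write both endpoints as unit vectors p₁, p₂ with components (cos φ cos λ, cos φ sin λ, sin φ).
The central angle between the endpoints is δ = arccos(p₁·p₂) ≈ 1.504 rad (86.2°).
Interpolate at f = 6/8 with slerp weights a = sin((1−f)δ)/sin δ ≈ 0.368, b = sin(fδ)/sin δ ≈ 0.906.
p = a·p₁ + b·p₂ ≈ (-0.261, -0.608, -0.750); φ = arcsin(p_z) ≈ -48.55°, λ = atan2(p_y, p_x) ≈ -113.27°.

≈ lat -49°, lon -113°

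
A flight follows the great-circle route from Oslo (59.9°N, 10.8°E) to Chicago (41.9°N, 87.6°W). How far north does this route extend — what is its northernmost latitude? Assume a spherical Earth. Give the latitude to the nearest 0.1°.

≈ 64.3°N

The great circle lies in the plane with unit normal n̂ = (p₁ × p₂)/|p₁ × p₂|.
Here n̂_z ≈ -0.433; the vertex latitude is φ_max = arccos|n̂_z| ≈ 64.3°.
Check via Clairaut: cos φ_max = |cos φ₁| · sin C = cos(59.9°)·sin(59.8°) ≈ 0.433, again giving ≈ 64.3°.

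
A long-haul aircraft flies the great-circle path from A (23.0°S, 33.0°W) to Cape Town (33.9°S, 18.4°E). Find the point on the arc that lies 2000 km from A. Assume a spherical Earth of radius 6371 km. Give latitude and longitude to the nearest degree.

Convert each endpoint to a unit vector on the sphere (x = cos φ cos λ, y = cos φ sin λ, z = sin φ).
The central angle between the endpoints is δ = arccos(p₁·p₂) ≈ 0.803 rad (46.0°). The total great-circle distance is δ·R ≈ 0.803 × 6371 ≈ 5116 km, so the target fraction is f = 2000/5116 ≈ 0.391.
Interpolate at f ≈ 0.391 with slerp weights a = sin((1−f)δ)/sin δ ≈ 0.653, b = sin(fδ)/sin δ ≈ 0.429.
p = a·p₁ + b·p₂ ≈ (0.842, -0.215, -0.495); φ = arcsin(p_z) ≈ -29.64°, λ = atan2(p_y, p_x) ≈ -14.32°.

≈ (30°S, 14°W)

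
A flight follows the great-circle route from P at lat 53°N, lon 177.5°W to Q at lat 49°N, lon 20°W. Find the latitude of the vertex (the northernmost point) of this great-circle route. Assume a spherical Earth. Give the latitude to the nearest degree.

≈ 81°N

The great circle lies in the plane with unit normal n̂ = (p₁ × p₂)/|p₁ × p₂|.
Here n̂_z ≈ +0.156; the vertex latitude is φ_max = arccos|n̂_z| ≈ 81.1°.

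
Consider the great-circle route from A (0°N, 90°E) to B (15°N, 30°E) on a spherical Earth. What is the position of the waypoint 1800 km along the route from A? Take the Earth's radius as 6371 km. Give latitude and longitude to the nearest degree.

≈ (5°N, 74°E)

Convert each endpoint to a unit vector on the sphere (x = cos φ cos λ, y = cos φ sin λ, z = sin φ).
The central angle between the endpoints is δ = arccos(p₁·p₂) ≈ 1.067 rad (61.1°). The total great-circle distance is δ·R ≈ 1.067 × 6371 ≈ 6796 km, so the target fraction is f = 1800/6796 ≈ 0.265.
Interpolate at f ≈ 0.265 with slerp weights a = sin((1−f)δ)/sin δ ≈ 0.807, b = sin(fδ)/sin δ ≈ 0.318.
p = a·p₁ + b·p₂ ≈ (0.266, 0.960, 0.082); φ = arcsin(p_z) ≈ 4.73°, λ = atan2(p_y, p_x) ≈ 74.50°.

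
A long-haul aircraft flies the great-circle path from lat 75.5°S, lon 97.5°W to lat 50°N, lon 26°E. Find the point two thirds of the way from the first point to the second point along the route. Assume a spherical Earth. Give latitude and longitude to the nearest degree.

≈ lat 3°N, lon 10°E

Write both endpoints as unit vectors p₁, p₂ with components (cos φ cos λ, cos φ sin λ, sin φ).
The central angle between the endpoints is δ = arccos(p₁·p₂) ≈ 2.551 rad (146.1°).
Interpolate at f = 2/3 with slerp weights a = sin((1−f)δ)/sin δ ≈ 1.349, b = sin(fδ)/sin δ ≈ 1.780.
p = a·p₁ + b·p₂ ≈ (0.984, 0.167, 0.058); φ = arcsin(p_z) ≈ 3.30°, λ = atan2(p_y, p_x) ≈ 9.61°.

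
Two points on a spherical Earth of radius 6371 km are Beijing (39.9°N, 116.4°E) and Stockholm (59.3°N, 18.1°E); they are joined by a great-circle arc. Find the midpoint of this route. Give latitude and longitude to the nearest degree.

≈ 60°N, 80°E

The haversine formula gives a central angle δ ≈ 1.053 rad (60.3°) between the endpoints.
Interpolate at f = 1/2 with slerp weights a = sin((1−f)δ)/sin δ ≈ 0.578, b = sin(fδ)/sin δ ≈ 0.578.
p = a·p₁ + b·p₂ ≈ (0.083, 0.489, 0.868); φ = arcsin(p_z) ≈ 60.25°, λ = atan2(p_y, p_x) ≈ 80.33°.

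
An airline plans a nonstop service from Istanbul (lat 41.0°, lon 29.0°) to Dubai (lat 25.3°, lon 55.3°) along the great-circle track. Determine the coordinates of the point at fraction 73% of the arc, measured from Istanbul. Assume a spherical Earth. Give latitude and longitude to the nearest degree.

Convert each endpoint to a unit vector on the sphere (x = cos φ cos λ, y = cos φ sin λ, z = sin φ).
The central angle between the endpoints is δ = arccos(p₁·p₂) ≈ 0.469 rad (26.9°).
Interpolate at f = 0.73 with slerp weights a = sin((1−f)δ)/sin δ ≈ 0.279, b = sin(fδ)/sin δ ≈ 0.743.
p = a·p₁ + b·p₂ ≈ (0.567, 0.654, 0.501); φ = arcsin(p_z) ≈ 30.05°, λ = atan2(p_y, p_x) ≈ 49.10°.

≈ lat 30°, lon 49°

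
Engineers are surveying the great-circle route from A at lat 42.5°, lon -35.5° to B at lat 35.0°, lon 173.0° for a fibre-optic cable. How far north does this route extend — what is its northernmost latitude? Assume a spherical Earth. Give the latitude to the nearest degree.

The great circle lies in the plane with unit normal n̂ = (p₁ × p₂)/|p₁ × p₂|.
Here n̂_z ≈ -0.291; the vertex latitude is φ_max = arccos|n̂_z| ≈ 73.1°.
Check via Clairaut: cos φ_max = |cos φ₁| · sin C = cos(42.5°)·sin(23.3°) ≈ 0.291, again giving ≈ 73.1°.

≈ 73°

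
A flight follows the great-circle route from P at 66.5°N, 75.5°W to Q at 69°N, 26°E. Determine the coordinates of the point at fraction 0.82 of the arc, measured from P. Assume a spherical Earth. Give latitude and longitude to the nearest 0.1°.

≈ 72.9°N, 11.3°E

From cos δ = sin φ₁ sin φ₂ + cos φ₁ cos φ₂ cos Δλ, the central angle is δ ≈ 0.596 rad (34.1°).
Interpolate at f = 0.82 with slerp weights a = sin((1−f)δ)/sin δ ≈ 0.191, b = sin(fδ)/sin δ ≈ 0.836.
p = a·p₁ + b·p₂ ≈ (0.288, 0.058, 0.956); φ = arcsin(p_z) ≈ 72.89°, λ = atan2(p_y, p_x) ≈ 11.32°.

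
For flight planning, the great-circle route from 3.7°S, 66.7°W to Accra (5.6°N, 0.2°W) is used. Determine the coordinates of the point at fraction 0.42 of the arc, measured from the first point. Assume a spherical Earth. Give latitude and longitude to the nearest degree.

≈ 0°N, 39°W

From cos δ = sin φ₁ sin φ₂ + cos φ₁ cos φ₂ cos Δλ, the central angle is δ ≈ 1.170 rad (67.1°).
Interpolate at f = 0.42 with slerp weights a = sin((1−f)δ)/sin δ ≈ 0.682, b = sin(fδ)/sin δ ≈ 0.513.
p = a·p₁ + b·p₂ ≈ (0.779, -0.627, 0.006); φ = arcsin(p_z) ≈ 0.34°, λ = atan2(p_y, p_x) ≈ -38.81°.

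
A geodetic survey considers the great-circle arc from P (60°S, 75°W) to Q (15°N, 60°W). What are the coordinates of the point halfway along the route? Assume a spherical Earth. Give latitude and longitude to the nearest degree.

≈ (23°S, 65°W)

Write both endpoints as unit vectors p₁, p₂ with components (cos φ cos λ, cos φ sin λ, sin φ).
The central angle between the endpoints is δ = arccos(p₁·p₂) ≈ 1.326 rad (76.0°).
Interpolate at f = 1/2 with slerp weights a = sin((1−f)δ)/sin δ ≈ 0.634, b = sin(fδ)/sin δ ≈ 0.634.
p = a·p₁ + b·p₂ ≈ (0.388, -0.837, -0.385); φ = arcsin(p_z) ≈ -22.66°, λ = atan2(p_y, p_x) ≈ -65.10°.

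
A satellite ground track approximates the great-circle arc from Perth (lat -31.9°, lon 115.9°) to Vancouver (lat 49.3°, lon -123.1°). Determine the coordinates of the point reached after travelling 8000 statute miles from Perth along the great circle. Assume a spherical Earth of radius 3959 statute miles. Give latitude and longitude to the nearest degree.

Convert each endpoint to a unit vector on the sphere (x = cos φ cos λ, y = cos φ sin λ, z = sin φ).
The central angle between the endpoints is δ = arccos(p₁·p₂) ≈ 2.326 rad (133.3°). The total great-circle distance is δ·R ≈ 2.326 × 3959 ≈ 9210 mi, so the target fraction is f = 8000/9210 ≈ 0.869.
Interpolate at f ≈ 0.869 with slerp weights a = sin((1−f)δ)/sin δ ≈ 0.414, b = sin(fδ)/sin δ ≈ 1.237.
p = a·p₁ + b·p₂ ≈ (-0.594, -0.360, 0.719); φ = arcsin(p_z) ≈ 46.01°, λ = atan2(p_y, p_x) ≈ -148.78°.

≈ lat 46°, lon -149°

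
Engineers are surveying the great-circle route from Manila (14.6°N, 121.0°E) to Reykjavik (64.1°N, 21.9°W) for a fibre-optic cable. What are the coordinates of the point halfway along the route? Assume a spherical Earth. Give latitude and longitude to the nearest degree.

≈ 60°N, 98°E

Write both endpoints as unit vectors p₁, p₂ with components (cos φ cos λ, cos φ sin λ, sin φ).
The central angle between the endpoints is δ = arccos(p₁·p₂) ≈ 1.681 rad (96.3°).
Interpolate at f = 1/2 with slerp weights a = sin((1−f)δ)/sin δ ≈ 0.750, b = sin(fδ)/sin δ ≈ 0.750.
p = a·p₁ + b·p₂ ≈ (-0.070, 0.500, 0.863); φ = arcsin(p_z) ≈ 59.70°, λ = atan2(p_y, p_x) ≈ 97.95°.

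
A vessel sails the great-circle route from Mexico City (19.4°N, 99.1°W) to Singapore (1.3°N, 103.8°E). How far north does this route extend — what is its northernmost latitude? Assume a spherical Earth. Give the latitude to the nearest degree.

≈ 44°N

The great circle lies in the plane with unit normal n̂ = (p₁ × p₂)/|p₁ × p₂|.
Here n̂_z ≈ -0.722; the vertex latitude is φ_max = arccos|n̂_z| ≈ 43.8°.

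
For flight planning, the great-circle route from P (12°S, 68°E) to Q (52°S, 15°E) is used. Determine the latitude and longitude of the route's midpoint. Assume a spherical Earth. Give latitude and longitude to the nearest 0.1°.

The haversine formula gives a central angle δ ≈ 1.017 rad (58.2°) between the endpoints.
Interpolate at f = 1/2 with slerp weights a = sin((1−f)δ)/sin δ ≈ 0.572, b = sin(fδ)/sin δ ≈ 0.572.
p = a·p₁ + b·p₂ ≈ (0.550, 0.610, -0.570); φ = arcsin(p_z) ≈ -34.75°, λ = atan2(p_y, p_x) ≈ 47.97°.

≈ (34.8°S, 48.0°E)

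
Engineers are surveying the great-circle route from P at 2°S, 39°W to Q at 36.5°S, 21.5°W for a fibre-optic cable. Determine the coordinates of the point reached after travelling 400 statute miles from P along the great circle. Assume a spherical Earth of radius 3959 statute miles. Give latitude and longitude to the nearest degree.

≈ 7°S, 37°W

From cos δ = sin φ₁ sin φ₂ + cos φ₁ cos φ₂ cos Δλ, the central angle is δ ≈ 0.665 rad (38.1°). The total great-circle distance is δ·R ≈ 0.665 × 3959 ≈ 2633 mi, so the target fraction is f = 400/2633 ≈ 0.152.
Interpolate at f ≈ 0.152 with slerp weights a = sin((1−f)δ)/sin δ ≈ 0.866, b = sin(fδ)/sin δ ≈ 0.163.
p = a·p₁ + b·p₂ ≈ (0.795, -0.593, -0.127); φ = arcsin(p_z) ≈ -7.32°, λ = atan2(p_y, p_x) ≈ -36.72°.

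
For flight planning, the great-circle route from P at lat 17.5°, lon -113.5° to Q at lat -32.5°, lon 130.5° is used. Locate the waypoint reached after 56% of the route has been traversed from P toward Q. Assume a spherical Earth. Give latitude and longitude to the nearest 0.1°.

From cos δ = sin φ₁ sin φ₂ + cos φ₁ cos φ₂ cos Δλ, the central angle is δ ≈ 2.111 rad (120.9°).
Interpolate at f = 0.56 with slerp weights a = sin((1−f)δ)/sin δ ≈ 0.934, b = sin(fδ)/sin δ ≈ 1.079.
p = a·p₁ + b·p₂ ≈ (-0.946, -0.125, -0.299); φ = arcsin(p_z) ≈ -17.39°, λ = atan2(p_y, p_x) ≈ -172.49°.

≈ lat -17.4°, lon -172.5°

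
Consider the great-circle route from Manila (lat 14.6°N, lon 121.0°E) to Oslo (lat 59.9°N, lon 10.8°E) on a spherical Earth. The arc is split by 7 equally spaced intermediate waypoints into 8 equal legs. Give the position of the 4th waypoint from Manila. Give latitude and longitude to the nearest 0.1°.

≈ lat 50.4°N, lon 90.4°E

Write both endpoints as unit vectors p₁, p₂ with components (cos φ cos λ, cos φ sin λ, sin φ).
The central angle between the endpoints is δ = arccos(p₁·p₂) ≈ 1.520 rad (87.1°).
Interpolate at f = 4/8 with slerp weights a = sin((1−f)δ)/sin δ ≈ 0.690, b = sin(fδ)/sin δ ≈ 0.690.
p = a·p₁ + b·p₂ ≈ (-0.004, 0.637, 0.771); φ = arcsin(p_z) ≈ 50.42°, λ = atan2(p_y, p_x) ≈ 90.36°.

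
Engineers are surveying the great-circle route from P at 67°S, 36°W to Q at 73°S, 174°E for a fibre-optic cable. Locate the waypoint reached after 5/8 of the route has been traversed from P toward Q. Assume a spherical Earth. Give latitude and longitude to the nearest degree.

Write both endpoints as unit vectors p₁, p₂ with components (cos φ cos λ, cos φ sin λ, sin φ).
The central angle between the endpoints is δ = arccos(p₁·p₂) ≈ 0.674 rad (38.6°).
Interpolate at f = 5/8 with slerp weights a = sin((1−f)δ)/sin δ ≈ 0.401, b = sin(fδ)/sin δ ≈ 0.655.
p = a·p₁ + b·p₂ ≈ (-0.064, -0.072, -0.995); φ = arcsin(p_z) ≈ -84.48°, λ = atan2(p_y, p_x) ≈ -131.57°.

≈ 84°S, 132°W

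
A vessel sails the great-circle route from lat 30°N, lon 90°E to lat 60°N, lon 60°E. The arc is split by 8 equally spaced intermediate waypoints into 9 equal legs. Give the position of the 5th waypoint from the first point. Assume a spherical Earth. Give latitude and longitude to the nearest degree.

The haversine formula gives a central angle δ ≈ 0.630 rad (36.1°) between the endpoints.
Interpolate at f = 5/9 with slerp weights a = sin((1−f)δ)/sin δ ≈ 0.469, b = sin(fδ)/sin δ ≈ 0.582.
p = a·p₁ + b·p₂ ≈ (0.146, 0.658, 0.739); φ = arcsin(p_z) ≈ 47.61°, λ = atan2(p_y, p_x) ≈ 77.54°.

≈ lat 48°N, lon 78°E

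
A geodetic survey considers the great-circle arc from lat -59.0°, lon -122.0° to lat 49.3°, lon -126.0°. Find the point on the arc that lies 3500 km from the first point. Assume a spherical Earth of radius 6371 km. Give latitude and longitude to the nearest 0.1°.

≈ lat -27.5°, lon -123.6°

The haversine formula gives a central angle δ ≈ 1.891 rad (108.3°) between the endpoints. The total great-circle distance is δ·R ≈ 1.891 × 6371 ≈ 12048 km, so the target fraction is f = 3500/12048 ≈ 0.291.
Interpolate at f ≈ 0.291 with slerp weights a = sin((1−f)δ)/sin δ ≈ 1.026, b = sin(fδ)/sin δ ≈ 0.550.
p = a·p₁ + b·p₂ ≈ (-0.491, -0.738, -0.462); φ = arcsin(p_z) ≈ -27.54°, λ = atan2(p_y, p_x) ≈ -123.62°.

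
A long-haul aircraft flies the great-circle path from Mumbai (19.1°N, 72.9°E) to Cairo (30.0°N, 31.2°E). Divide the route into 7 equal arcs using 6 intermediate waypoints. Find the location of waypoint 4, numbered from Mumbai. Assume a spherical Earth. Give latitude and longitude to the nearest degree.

≈ 27°N, 50°E

Convert each endpoint to a unit vector on the sphere (x = cos φ cos λ, y = cos φ sin λ, z = sin φ).
The central angle between the endpoints is δ = arccos(p₁·p₂) ≈ 0.685 rad (39.2°).
Interpolate at f = 4/7 with slerp weights a = sin((1−f)δ)/sin δ ≈ 0.457, b = sin(fδ)/sin δ ≈ 0.603.
p = a·p₁ + b·p₂ ≈ (0.574, 0.684, 0.451); φ = arcsin(p_z) ≈ 26.82°, λ = atan2(p_y, p_x) ≈ 49.99°.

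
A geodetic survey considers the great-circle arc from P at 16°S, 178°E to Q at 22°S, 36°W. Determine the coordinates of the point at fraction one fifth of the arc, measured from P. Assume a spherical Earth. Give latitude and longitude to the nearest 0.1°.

≈ 34.0°S, 161.3°W

Convert each endpoint to a unit vector on the sphere (x = cos φ cos λ, y = cos φ sin λ, z = sin φ).
The central angle between the endpoints is δ = arccos(p₁·p₂) ≈ 2.260 rad (129.5°).
Interpolate at f = 1/5 with slerp weights a = sin((1−f)δ)/sin δ ≈ 1.259, b = sin(fδ)/sin δ ≈ 0.566.
p = a·p₁ + b·p₂ ≈ (-0.785, -0.266, -0.559); φ = arcsin(p_z) ≈ -33.99°, λ = atan2(p_y, p_x) ≈ -161.29°.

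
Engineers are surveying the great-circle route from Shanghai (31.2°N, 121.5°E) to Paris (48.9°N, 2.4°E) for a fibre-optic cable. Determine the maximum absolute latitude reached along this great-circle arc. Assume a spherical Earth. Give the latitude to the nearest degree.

The great circle lies in the plane with unit normal n̂ = (p₁ × p₂)/|p₁ × p₂|.
Here n̂_z ≈ -0.495; the vertex latitude is φ_max = arccos|n̂_z| ≈ 60.3°.

≈ 60°N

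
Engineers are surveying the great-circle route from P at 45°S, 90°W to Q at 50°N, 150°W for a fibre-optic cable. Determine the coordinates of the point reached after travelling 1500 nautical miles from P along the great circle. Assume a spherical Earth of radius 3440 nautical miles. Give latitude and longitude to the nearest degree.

≈ 24°S, 106°W

The haversine formula gives a central angle δ ≈ 1.891 rad (108.3°) between the endpoints. The total great-circle distance is δ·R ≈ 1.891 × 3440 ≈ 6504 nmi, so the target fraction is f = 1500/6504 ≈ 0.231.
Interpolate at f ≈ 0.231 with slerp weights a = sin((1−f)δ)/sin δ ≈ 1.046, b = sin(fδ)/sin δ ≈ 0.445.
p = a·p₁ + b·p₂ ≈ (-0.248, -0.883, -0.399); φ = arcsin(p_z) ≈ -23.52°, λ = atan2(p_y, p_x) ≈ -105.67°.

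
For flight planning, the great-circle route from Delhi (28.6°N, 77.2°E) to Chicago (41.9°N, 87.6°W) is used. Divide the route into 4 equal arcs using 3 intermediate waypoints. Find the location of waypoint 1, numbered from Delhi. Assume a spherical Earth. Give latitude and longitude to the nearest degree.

Write both endpoints as unit vectors p₁, p₂ with components (cos φ cos λ, cos φ sin λ, sin φ).
The central angle between the endpoints is δ = arccos(p₁·p₂) ≈ 1.887 rad (108.1°).
Interpolate at f = 1/4 with slerp weights a = sin((1−f)δ)/sin δ ≈ 1.039, b = sin(fδ)/sin δ ≈ 0.478.
p = a·p₁ + b·p₂ ≈ (0.217, 0.534, 0.817); φ = arcsin(p_z) ≈ 54.78°, λ = atan2(p_y, p_x) ≈ 67.89°.

≈ (55°N, 68°E)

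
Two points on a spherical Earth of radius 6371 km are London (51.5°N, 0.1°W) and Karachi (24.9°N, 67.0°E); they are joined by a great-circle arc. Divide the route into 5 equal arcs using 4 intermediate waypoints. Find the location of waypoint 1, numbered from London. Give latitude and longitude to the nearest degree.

≈ 50°N, 18°E

Write both endpoints as unit vectors p₁, p₂ with components (cos φ cos λ, cos φ sin λ, sin φ).
The central angle between the endpoints is δ = arccos(p₁·p₂) ≈ 0.989 rad (56.7°).
Interpolate at f = 1/5 with slerp weights a = sin((1−f)δ)/sin δ ≈ 0.851, b = sin(fδ)/sin δ ≈ 0.235.
p = a·p₁ + b·p₂ ≈ (0.613, 0.195, 0.765); φ = arcsin(p_z) ≈ 49.93°, λ = atan2(p_y, p_x) ≈ 17.68°.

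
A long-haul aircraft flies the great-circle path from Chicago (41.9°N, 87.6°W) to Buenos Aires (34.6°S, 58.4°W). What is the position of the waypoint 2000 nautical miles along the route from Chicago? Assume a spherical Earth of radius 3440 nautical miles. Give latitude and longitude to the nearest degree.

Write both endpoints as unit vectors p₁, p₂ with components (cos φ cos λ, cos φ sin λ, sin φ).
The central angle between the endpoints is δ = arccos(p₁·p₂) ≈ 1.415 rad (81.0°). The total great-circle distance is δ·R ≈ 1.415 × 3440 ≈ 4866 nmi, so the target fraction is f = 2000/4866 ≈ 0.411.
Interpolate at f ≈ 0.411 with slerp weights a = sin((1−f)δ)/sin δ ≈ 0.749, b = sin(fδ)/sin δ ≈ 0.556.
p = a·p₁ + b·p₂ ≈ (0.263, -0.947, 0.185); φ = arcsin(p_z) ≈ 10.64°, λ = atan2(p_y, p_x) ≈ -74.47°.

≈ 11°N, 74°W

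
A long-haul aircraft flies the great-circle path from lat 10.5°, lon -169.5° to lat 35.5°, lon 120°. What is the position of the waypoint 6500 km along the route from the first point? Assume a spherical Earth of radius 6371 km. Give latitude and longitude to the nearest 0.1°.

≈ lat 34.5°, lon 131.7°

Write both endpoints as unit vectors p₁, p₂ with components (cos φ cos λ, cos φ sin λ, sin φ).
The central angle between the endpoints is δ = arccos(p₁·p₂) ≈ 1.189 rad (68.1°). The total great-circle distance is δ·R ≈ 1.189 × 6371 ≈ 7572 km, so the target fraction is f = 6500/7572 ≈ 0.858.
Interpolate at f ≈ 0.858 with slerp weights a = sin((1−f)δ)/sin δ ≈ 0.181, b = sin(fδ)/sin δ ≈ 0.919.
p = a·p₁ + b·p₂ ≈ (-0.548, 0.615, 0.566); φ = arcsin(p_z) ≈ 34.49°, λ = atan2(p_y, p_x) ≈ 131.71°.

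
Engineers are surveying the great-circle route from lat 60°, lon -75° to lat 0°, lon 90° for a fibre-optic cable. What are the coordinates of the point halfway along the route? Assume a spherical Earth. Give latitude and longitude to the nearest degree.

≈ lat 58°, lon 76°

Write both endpoints as unit vectors p₁, p₂ with components (cos φ cos λ, cos φ sin λ, sin φ).
The central angle between the endpoints is δ = arccos(p₁·p₂) ≈ 2.075 rad (118.9°).
Interpolate at f = 1/2 with slerp weights a = sin((1−f)δ)/sin δ ≈ 0.983, b = sin(fδ)/sin δ ≈ 0.983.
p = a·p₁ + b·p₂ ≈ (0.127, 0.508, 0.852); φ = arcsin(p_z) ≈ 58.39°, λ = atan2(p_y, p_x) ≈ 75.95°.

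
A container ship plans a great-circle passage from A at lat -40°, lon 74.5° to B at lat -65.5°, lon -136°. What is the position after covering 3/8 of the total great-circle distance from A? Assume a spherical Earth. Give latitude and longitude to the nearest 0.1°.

From cos δ = sin φ₁ sin φ₂ + cos φ₁ cos φ₂ cos Δλ, the central angle is δ ≈ 1.254 rad (71.9°).
Interpolate at f = 3/8 with slerp weights a = sin((1−f)δ)/sin δ ≈ 0.743, b = sin(fδ)/sin δ ≈ 0.477.
p = a·p₁ + b·p₂ ≈ (0.010, 0.411, -0.912); φ = arcsin(p_z) ≈ -65.72°, λ = atan2(p_y, p_x) ≈ 88.63°.

≈ lat -65.7°, lon 88.6°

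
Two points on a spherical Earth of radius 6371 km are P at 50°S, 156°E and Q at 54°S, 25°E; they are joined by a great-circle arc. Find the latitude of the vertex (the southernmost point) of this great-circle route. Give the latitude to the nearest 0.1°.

≈ 72.1°S

The great circle lies in the plane with unit normal n̂ = (p₁ × p₂)/|p₁ × p₂|.
Here n̂_z ≈ -0.307; the vertex latitude is φ_max = arccos|n̂_z| ≈ 72.1°.
Check via Clairaut: cos φ_max = |cos φ₁| · sin C = cos(50.0°)·sin(151.5°) ≈ 0.307, again giving ≈ 72.1°.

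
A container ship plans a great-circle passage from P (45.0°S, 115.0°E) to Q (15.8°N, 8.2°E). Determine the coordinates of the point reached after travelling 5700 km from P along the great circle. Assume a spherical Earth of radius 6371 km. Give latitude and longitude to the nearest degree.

Convert each endpoint to a unit vector on the sphere (x = cos φ cos λ, y = cos φ sin λ, z = sin φ).
The central angle between the endpoints is δ = arccos(p₁·p₂) ≈ 1.971 rad (112.9°). The total great-circle distance is δ·R ≈ 1.971 × 6371 ≈ 12554 km, so the target fraction is f = 5700/12554 ≈ 0.454.
Interpolate at f ≈ 0.454 with slerp weights a = sin((1−f)δ)/sin δ ≈ 0.955, b = sin(fδ)/sin δ ≈ 0.847.
p = a·p₁ + b·p₂ ≈ (0.521, 0.728, -0.445); φ = arcsin(p_z) ≈ -26.42°, λ = atan2(p_y, p_x) ≈ 54.43°.

≈ (26°S, 54°E)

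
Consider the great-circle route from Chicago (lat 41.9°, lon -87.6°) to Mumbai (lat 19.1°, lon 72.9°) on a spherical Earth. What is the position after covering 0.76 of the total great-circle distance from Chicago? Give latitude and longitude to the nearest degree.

Convert each endpoint to a unit vector on the sphere (x = cos φ cos λ, y = cos φ sin λ, z = sin φ).
The central angle between the endpoints is δ = arccos(p₁·p₂) ≈ 2.031 rad (116.4°).
Interpolate at f = 0.76 with slerp weights a = sin((1−f)δ)/sin δ ≈ 0.523, b = sin(fδ)/sin δ ≈ 1.116.
p = a·p₁ + b·p₂ ≈ (0.326, 0.619, 0.714); φ = arcsin(p_z) ≈ 45.59°, λ = atan2(p_y, p_x) ≈ 62.20°.

≈ lat 46°, lon 62°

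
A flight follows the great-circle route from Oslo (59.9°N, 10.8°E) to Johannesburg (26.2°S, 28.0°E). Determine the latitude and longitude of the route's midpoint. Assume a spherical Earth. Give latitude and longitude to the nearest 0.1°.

Write both endpoints as unit vectors p₁, p₂ with components (cos φ cos λ, cos φ sin λ, sin φ).
The central angle between the endpoints is δ = arccos(p₁·p₂) ≈ 1.523 rad (87.3°).
Interpolate at f = 1/2 with slerp weights a = sin((1−f)δ)/sin δ ≈ 0.691, b = sin(fδ)/sin δ ≈ 0.691.
p = a·p₁ + b·p₂ ≈ (0.888, 0.356, 0.293); φ = arcsin(p_z) ≈ 17.02°, λ = atan2(p_y, p_x) ≈ 21.85°.

≈ 17.0°N, 21.9°E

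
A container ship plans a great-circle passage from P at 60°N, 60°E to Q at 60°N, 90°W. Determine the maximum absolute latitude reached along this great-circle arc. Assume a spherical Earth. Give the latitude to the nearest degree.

≈ 82°N

The great circle lies in the plane with unit normal n̂ = (p₁ × p₂)/|p₁ × p₂|.
Here n̂_z ≈ -0.148; the vertex latitude is φ_max = arccos|n̂_z| ≈ 81.5°.
Check via Clairaut: cos φ_max = |cos φ₁| · sin C = cos(60.0°)·sin(17.2°) ≈ 0.148, again giving ≈ 81.5°.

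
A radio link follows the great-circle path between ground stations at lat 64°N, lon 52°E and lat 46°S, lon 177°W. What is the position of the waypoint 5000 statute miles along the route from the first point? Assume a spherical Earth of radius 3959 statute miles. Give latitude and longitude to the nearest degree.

≈ lat 20°N, lon 143°E

From cos δ = sin φ₁ sin φ₂ + cos φ₁ cos φ₂ cos Δλ, the central angle is δ ≈ 2.580 rad (147.8°). The total great-circle distance is δ·R ≈ 2.580 × 3959 ≈ 10214 mi, so the target fraction is f = 5000/10214 ≈ 0.490.
Interpolate at f ≈ 0.490 with slerp weights a = sin((1−f)δ)/sin δ ≈ 1.817, b = sin(fδ)/sin δ ≈ 1.789.
p = a·p₁ + b·p₂ ≈ (-0.751, 0.563, 0.346); φ = arcsin(p_z) ≈ 20.26°, λ = atan2(p_y, p_x) ≈ 143.15°.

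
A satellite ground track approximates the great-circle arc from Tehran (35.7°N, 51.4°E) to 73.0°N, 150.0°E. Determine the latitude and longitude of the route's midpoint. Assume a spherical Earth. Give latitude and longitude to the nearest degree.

≈ 62°N, 72°E

The haversine formula gives a central angle δ ≈ 1.021 rad (58.5°) between the endpoints.
Interpolate at f = 1/2 with slerp weights a = sin((1−f)δ)/sin δ ≈ 0.573, b = sin(fδ)/sin δ ≈ 0.573.
p = a·p₁ + b·p₂ ≈ (0.145, 0.447, 0.882); φ = arcsin(p_z) ≈ 61.94°, λ = atan2(p_y, p_x) ≈ 72.02°.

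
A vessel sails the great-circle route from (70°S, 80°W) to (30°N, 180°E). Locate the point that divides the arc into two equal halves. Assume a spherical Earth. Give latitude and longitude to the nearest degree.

≈ (27°S, 157°W)

Write both endpoints as unit vectors p₁, p₂ with components (cos φ cos λ, cos φ sin λ, sin φ).
The central angle between the endpoints is δ = arccos(p₁·p₂) ≈ 2.119 rad (121.4°).
Interpolate at f = 1/2 with slerp weights a = sin((1−f)δ)/sin δ ≈ 1.022, b = sin(fδ)/sin δ ≈ 1.022.
p = a·p₁ + b·p₂ ≈ (-0.824, -0.344, -0.449); φ = arcsin(p_z) ≈ -26.70°, λ = atan2(p_y, p_x) ≈ -157.34°.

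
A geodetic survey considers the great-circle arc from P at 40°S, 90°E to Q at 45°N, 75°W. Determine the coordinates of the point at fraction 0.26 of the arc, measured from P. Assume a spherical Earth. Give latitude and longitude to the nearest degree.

≈ 12°S, 52°E

Convert each endpoint to a unit vector on the sphere (x = cos φ cos λ, y = cos φ sin λ, z = sin φ).
The central angle between the endpoints is δ = arccos(p₁·p₂) ≈ 2.930 rad (167.9°).
Interpolate at f = 0.26 with slerp weights a = sin((1−f)δ)/sin δ ≈ 3.940, b = sin(fδ)/sin δ ≈ 3.290.
p = a·p₁ + b·p₂ ≈ (0.602, 0.771, -0.206); φ = arcsin(p_z) ≈ -11.91°, λ = atan2(p_y, p_x) ≈ 52.03°.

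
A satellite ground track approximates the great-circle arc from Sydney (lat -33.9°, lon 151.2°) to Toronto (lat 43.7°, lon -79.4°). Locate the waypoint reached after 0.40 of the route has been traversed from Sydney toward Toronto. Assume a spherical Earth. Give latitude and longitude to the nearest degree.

≈ lat 2°, lon -163°

The haversine formula gives a central angle δ ≈ 2.444 rad (140.0°) between the endpoints.
Interpolate at f = 0.40 with slerp weights a = sin((1−f)δ)/sin δ ≈ 1.548, b = sin(fδ)/sin δ ≈ 1.290.
p = a·p₁ + b·p₂ ≈ (-0.954, -0.298, 0.028); φ = arcsin(p_z) ≈ 1.62°, λ = atan2(p_y, p_x) ≈ -162.65°.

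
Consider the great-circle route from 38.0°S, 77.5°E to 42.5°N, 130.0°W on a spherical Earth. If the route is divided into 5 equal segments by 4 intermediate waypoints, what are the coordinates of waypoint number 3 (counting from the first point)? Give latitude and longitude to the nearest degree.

≈ 20°N, 159°E

Write both endpoints as unit vectors p₁, p₂ with components (cos φ cos λ, cos φ sin λ, sin φ).
The central angle between the endpoints is δ = arccos(p₁·p₂) ≈ 2.769 rad (158.6°).
Interpolate at f = 3/5 with slerp weights a = sin((1−f)δ)/sin δ ≈ 2.455, b = sin(fδ)/sin δ ≈ 2.734.
p = a·p₁ + b·p₂ ≈ (-0.877, 0.345, 0.335); φ = arcsin(p_z) ≈ 19.58°, λ = atan2(p_y, p_x) ≈ 158.51°.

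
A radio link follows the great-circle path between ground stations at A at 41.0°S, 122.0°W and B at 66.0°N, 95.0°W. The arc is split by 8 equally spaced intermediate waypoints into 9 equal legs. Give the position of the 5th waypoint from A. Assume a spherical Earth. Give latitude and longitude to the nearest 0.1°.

≈ 18.8°N, 111.6°W

The haversine formula gives a central angle δ ≈ 1.903 rad (109.0°) between the endpoints.
Interpolate at f = 5/9 with slerp weights a = sin((1−f)δ)/sin δ ≈ 0.792, b = sin(fδ)/sin δ ≈ 0.921.
p = a·p₁ + b·p₂ ≈ (-0.349, -0.880, 0.322); φ = arcsin(p_z) ≈ 18.80°, λ = atan2(p_y, p_x) ≈ -111.65°.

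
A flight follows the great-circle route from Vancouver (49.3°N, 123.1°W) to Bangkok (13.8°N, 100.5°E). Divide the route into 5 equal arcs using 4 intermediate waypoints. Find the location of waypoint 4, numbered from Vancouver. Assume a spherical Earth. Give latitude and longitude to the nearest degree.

≈ (32°N, 112°E)

The haversine formula gives a central angle δ ≈ 1.852 rad (106.1°) between the endpoints.
Interpolate at f = 4/5 with slerp weights a = sin((1−f)δ)/sin δ ≈ 0.377, b = sin(fδ)/sin δ ≈ 1.037.
p = a·p₁ + b·p₂ ≈ (-0.318, 0.784, 0.533); φ = arcsin(p_z) ≈ 32.21°, λ = atan2(p_y, p_x) ≈ 112.05°.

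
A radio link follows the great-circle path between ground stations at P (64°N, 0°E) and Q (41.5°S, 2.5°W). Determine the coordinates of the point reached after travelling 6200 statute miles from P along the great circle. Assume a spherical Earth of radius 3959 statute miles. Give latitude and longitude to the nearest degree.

The haversine formula gives a central angle δ ≈ 1.842 rad (105.5°) between the endpoints. The total great-circle distance is δ·R ≈ 1.842 × 3959 ≈ 7291 mi, so the target fraction is f = 6200/7291 ≈ 0.850.
Interpolate at f ≈ 0.850 with slerp weights a = sin((1−f)δ)/sin δ ≈ 0.282, b = sin(fδ)/sin δ ≈ 1.038.
p = a·p₁ + b·p₂ ≈ (0.900, -0.034, -0.434); φ = arcsin(p_z) ≈ -25.71°, λ = atan2(p_y, p_x) ≈ -2.16°.

≈ (26°S, 2°W)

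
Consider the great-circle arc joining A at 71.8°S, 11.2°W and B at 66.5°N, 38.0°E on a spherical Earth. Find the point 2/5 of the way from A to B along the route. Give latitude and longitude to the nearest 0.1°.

Write both endpoints as unit vectors p₁, p₂ with components (cos φ cos λ, cos φ sin λ, sin φ).
The central angle between the endpoints is δ = arccos(p₁·p₂) ≈ 2.481 rad (142.2°).
Interpolate at f = 2/5 with slerp weights a = sin((1−f)δ)/sin δ ≈ 1.625, b = sin(fδ)/sin δ ≈ 1.365.
p = a·p₁ + b·p₂ ≈ (0.927, 0.237, -0.292); φ = arcsin(p_z) ≈ -16.95°, λ = atan2(p_y, p_x) ≈ 14.32°.

≈ 17.0°S, 14.3°E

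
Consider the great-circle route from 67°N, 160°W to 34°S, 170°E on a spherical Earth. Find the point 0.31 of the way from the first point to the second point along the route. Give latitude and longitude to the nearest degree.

≈ 36°N, 176°W

Write both endpoints as unit vectors p₁, p₂ with components (cos φ cos λ, cos φ sin λ, sin φ).
The central angle between the endpoints is δ = arccos(p₁·p₂) ≈ 1.807 rad (103.5°).
Interpolate at f = 0.31 with slerp weights a = sin((1−f)δ)/sin δ ≈ 0.975, b = sin(fδ)/sin δ ≈ 0.547.
p = a·p₁ + b·p₂ ≈ (-0.804, -0.052, 0.592); φ = arcsin(p_z) ≈ 36.30°, λ = atan2(p_y, p_x) ≈ -176.33°.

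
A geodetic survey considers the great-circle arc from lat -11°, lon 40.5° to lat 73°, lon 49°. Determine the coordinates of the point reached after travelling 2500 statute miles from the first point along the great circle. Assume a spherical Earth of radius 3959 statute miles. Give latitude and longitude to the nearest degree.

≈ lat 25°, lon 42°

Convert each endpoint to a unit vector on the sphere (x = cos φ cos λ, y = cos φ sin λ, z = sin φ).
The central angle between the endpoints is δ = arccos(p₁·p₂) ≈ 1.469 rad (84.2°). The total great-circle distance is δ·R ≈ 1.469 × 3959 ≈ 5817 mi, so the target fraction is f = 2500/5817 ≈ 0.430.
Interpolate at f ≈ 0.430 with slerp weights a = sin((1−f)δ)/sin δ ≈ 0.747, b = sin(fδ)/sin δ ≈ 0.593.
p = a·p₁ + b·p₂ ≈ (0.671, 0.607, 0.425); φ = arcsin(p_z) ≈ 25.15°, λ = atan2(p_y, p_x) ≈ 42.12°.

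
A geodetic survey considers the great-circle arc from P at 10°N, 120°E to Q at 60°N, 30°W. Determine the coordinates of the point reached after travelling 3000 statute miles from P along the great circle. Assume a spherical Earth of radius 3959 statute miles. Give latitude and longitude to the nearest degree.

Convert each endpoint to a unit vector on the sphere (x = cos φ cos λ, y = cos φ sin λ, z = sin φ).
The central angle between the endpoints is δ = arccos(p₁·p₂) ≈ 1.850 rad (106.0°). The total great-circle distance is δ·R ≈ 1.850 × 3959 ≈ 7326 mi, so the target fraction is f = 3000/7326 ≈ 0.409.
Interpolate at f ≈ 0.409 with slerp weights a = sin((1−f)δ)/sin δ ≈ 0.924, b = sin(fδ)/sin δ ≈ 0.715.
p = a·p₁ + b·p₂ ≈ (-0.145, 0.609, 0.780); φ = arcsin(p_z) ≈ 51.23°, λ = atan2(p_y, p_x) ≈ 103.41°.

≈ 51°N, 103°E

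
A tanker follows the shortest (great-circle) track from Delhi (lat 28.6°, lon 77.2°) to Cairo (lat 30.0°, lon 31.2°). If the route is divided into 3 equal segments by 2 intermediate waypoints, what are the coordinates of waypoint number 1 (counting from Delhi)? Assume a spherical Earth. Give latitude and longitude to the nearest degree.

The haversine formula gives a central angle δ ≈ 0.696 rad (39.9°) between the endpoints.
Interpolate at f = 1/3 with slerp weights a = sin((1−f)δ)/sin δ ≈ 0.698, b = sin(fδ)/sin δ ≈ 0.359.
p = a·p₁ + b·p₂ ≈ (0.401, 0.758, 0.513); φ = arcsin(p_z) ≈ 30.89°, λ = atan2(p_y, p_x) ≈ 62.11°.

≈ lat 31°, lon 62°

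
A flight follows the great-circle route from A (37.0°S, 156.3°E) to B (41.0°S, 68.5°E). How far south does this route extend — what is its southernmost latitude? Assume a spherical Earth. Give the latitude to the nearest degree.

The great circle lies in the plane with unit normal n̂ = (p₁ × p₂)/|p₁ × p₂|.
Here n̂_z ≈ -0.663; the vertex latitude is φ_max = arccos|n̂_z| ≈ 48.5°.

≈ 48°S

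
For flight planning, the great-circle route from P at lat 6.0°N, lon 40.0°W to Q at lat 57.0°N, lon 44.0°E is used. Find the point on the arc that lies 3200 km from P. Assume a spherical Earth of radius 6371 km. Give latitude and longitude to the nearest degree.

Convert each endpoint to a unit vector on the sphere (x = cos φ cos λ, y = cos φ sin λ, z = sin φ).
The central angle between the endpoints is δ = arccos(p₁·p₂) ≈ 1.426 rad (81.7°). The total great-circle distance is δ·R ≈ 1.426 × 6371 ≈ 9085 km, so the target fraction is f = 3200/9085 ≈ 0.352.
Interpolate at f ≈ 0.352 with slerp weights a = sin((1−f)δ)/sin δ ≈ 0.806, b = sin(fδ)/sin δ ≈ 0.487.
p = a·p₁ + b·p₂ ≈ (0.805, -0.331, 0.492); φ = arcsin(p_z) ≈ 29.49°, λ = atan2(p_y, p_x) ≈ -22.38°.

≈ lat 29°N, lon 22°W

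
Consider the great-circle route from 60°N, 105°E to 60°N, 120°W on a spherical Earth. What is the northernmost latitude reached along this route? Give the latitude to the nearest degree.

≈ 78°N

The great circle lies in the plane with unit normal n̂ = (p₁ × p₂)/|p₁ × p₂|.
Here n̂_z ≈ +0.216; the vertex latitude is φ_max = arccos|n̂_z| ≈ 77.5°.
Check via Clairaut: cos φ_max = |cos φ₁| · sin C = cos(60.0°)·sin(25.6°) ≈ 0.216, again giving ≈ 77.5°.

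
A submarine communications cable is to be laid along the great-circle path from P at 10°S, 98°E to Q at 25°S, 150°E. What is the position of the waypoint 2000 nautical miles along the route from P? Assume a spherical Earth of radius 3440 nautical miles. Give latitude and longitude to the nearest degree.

The haversine formula gives a central angle δ ≈ 0.898 rad (51.5°) between the endpoints. The total great-circle distance is δ·R ≈ 0.898 × 3440 ≈ 3090 nmi, so the target fraction is f = 2000/3090 ≈ 0.647.
Interpolate at f ≈ 0.647 with slerp weights a = sin((1−f)δ)/sin δ ≈ 0.398, b = sin(fδ)/sin δ ≈ 0.702.
p = a·p₁ + b·p₂ ≈ (-0.606, 0.707, -0.366); φ = arcsin(p_z) ≈ -21.46°, λ = atan2(p_y, p_x) ≈ 130.60°.

≈ 21°S, 131°E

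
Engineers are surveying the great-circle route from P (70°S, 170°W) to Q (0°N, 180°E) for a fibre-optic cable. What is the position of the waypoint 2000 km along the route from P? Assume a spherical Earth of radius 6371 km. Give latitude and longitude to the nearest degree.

≈ (52°S, 175°W)

Write both endpoints as unit vectors p₁, p₂ with components (cos φ cos λ, cos φ sin λ, sin φ).
The central angle between the endpoints is δ = arccos(p₁·p₂) ≈ 1.227 rad (70.3°). The total great-circle distance is δ·R ≈ 1.227 × 6371 ≈ 7819 km, so the target fraction is f = 2000/7819 ≈ 0.256.
Interpolate at f ≈ 0.256 with slerp weights a = sin((1−f)δ)/sin δ ≈ 0.841, b = sin(fδ)/sin δ ≈ 0.328.
p = a·p₁ + b·p₂ ≈ (-0.611, -0.050, -0.790); φ = arcsin(p_z) ≈ -52.18°, λ = atan2(p_y, p_x) ≈ -175.33°.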